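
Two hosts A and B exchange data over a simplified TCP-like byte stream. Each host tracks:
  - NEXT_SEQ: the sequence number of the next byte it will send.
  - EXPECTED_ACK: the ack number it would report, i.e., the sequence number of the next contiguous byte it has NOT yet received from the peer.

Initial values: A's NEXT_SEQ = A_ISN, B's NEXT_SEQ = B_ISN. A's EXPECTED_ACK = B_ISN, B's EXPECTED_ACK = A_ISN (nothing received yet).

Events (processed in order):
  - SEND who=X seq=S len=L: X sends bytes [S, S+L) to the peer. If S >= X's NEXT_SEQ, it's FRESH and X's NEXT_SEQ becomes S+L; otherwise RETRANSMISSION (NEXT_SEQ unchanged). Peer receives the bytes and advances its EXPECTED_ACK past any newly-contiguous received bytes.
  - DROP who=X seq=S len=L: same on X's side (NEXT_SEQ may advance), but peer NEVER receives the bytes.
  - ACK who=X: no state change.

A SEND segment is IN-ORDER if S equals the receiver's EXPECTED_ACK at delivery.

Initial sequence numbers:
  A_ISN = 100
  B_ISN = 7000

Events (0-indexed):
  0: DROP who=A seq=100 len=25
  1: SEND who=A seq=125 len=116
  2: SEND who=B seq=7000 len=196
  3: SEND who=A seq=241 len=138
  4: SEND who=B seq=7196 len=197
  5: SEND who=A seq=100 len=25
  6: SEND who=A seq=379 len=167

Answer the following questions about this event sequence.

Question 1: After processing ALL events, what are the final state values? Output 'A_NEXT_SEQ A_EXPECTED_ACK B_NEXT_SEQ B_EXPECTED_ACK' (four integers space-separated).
Answer: 546 7393 7393 546

Derivation:
After event 0: A_seq=125 A_ack=7000 B_seq=7000 B_ack=100
After event 1: A_seq=241 A_ack=7000 B_seq=7000 B_ack=100
After event 2: A_seq=241 A_ack=7196 B_seq=7196 B_ack=100
After event 3: A_seq=379 A_ack=7196 B_seq=7196 B_ack=100
After event 4: A_seq=379 A_ack=7393 B_seq=7393 B_ack=100
After event 5: A_seq=379 A_ack=7393 B_seq=7393 B_ack=379
After event 6: A_seq=546 A_ack=7393 B_seq=7393 B_ack=546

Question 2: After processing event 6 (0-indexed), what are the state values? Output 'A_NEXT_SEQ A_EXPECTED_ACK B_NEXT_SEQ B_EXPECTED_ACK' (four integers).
After event 0: A_seq=125 A_ack=7000 B_seq=7000 B_ack=100
After event 1: A_seq=241 A_ack=7000 B_seq=7000 B_ack=100
After event 2: A_seq=241 A_ack=7196 B_seq=7196 B_ack=100
After event 3: A_seq=379 A_ack=7196 B_seq=7196 B_ack=100
After event 4: A_seq=379 A_ack=7393 B_seq=7393 B_ack=100
After event 5: A_seq=379 A_ack=7393 B_seq=7393 B_ack=379
After event 6: A_seq=546 A_ack=7393 B_seq=7393 B_ack=546

546 7393 7393 546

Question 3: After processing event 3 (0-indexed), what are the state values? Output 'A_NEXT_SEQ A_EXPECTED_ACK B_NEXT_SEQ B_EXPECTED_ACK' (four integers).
After event 0: A_seq=125 A_ack=7000 B_seq=7000 B_ack=100
After event 1: A_seq=241 A_ack=7000 B_seq=7000 B_ack=100
After event 2: A_seq=241 A_ack=7196 B_seq=7196 B_ack=100
After event 3: A_seq=379 A_ack=7196 B_seq=7196 B_ack=100

379 7196 7196 100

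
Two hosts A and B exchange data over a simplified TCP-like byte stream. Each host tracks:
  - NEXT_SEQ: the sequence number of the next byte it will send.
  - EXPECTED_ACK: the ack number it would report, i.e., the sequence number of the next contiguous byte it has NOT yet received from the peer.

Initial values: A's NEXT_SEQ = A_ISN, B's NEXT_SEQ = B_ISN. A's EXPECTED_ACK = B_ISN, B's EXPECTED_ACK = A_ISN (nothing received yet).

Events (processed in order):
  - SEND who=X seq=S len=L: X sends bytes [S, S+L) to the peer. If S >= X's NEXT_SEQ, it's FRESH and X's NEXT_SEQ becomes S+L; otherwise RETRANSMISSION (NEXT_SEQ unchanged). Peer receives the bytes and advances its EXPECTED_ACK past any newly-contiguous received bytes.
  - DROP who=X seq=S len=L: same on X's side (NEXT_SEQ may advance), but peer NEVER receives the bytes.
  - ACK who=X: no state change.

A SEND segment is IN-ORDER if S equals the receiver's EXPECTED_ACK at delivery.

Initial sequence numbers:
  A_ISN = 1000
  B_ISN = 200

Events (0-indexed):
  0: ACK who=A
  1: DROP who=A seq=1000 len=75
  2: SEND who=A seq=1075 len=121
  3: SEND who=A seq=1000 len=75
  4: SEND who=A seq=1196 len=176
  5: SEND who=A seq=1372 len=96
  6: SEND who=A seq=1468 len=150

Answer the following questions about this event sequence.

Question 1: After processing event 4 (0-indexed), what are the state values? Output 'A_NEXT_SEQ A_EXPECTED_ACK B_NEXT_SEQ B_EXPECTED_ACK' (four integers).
After event 0: A_seq=1000 A_ack=200 B_seq=200 B_ack=1000
After event 1: A_seq=1075 A_ack=200 B_seq=200 B_ack=1000
After event 2: A_seq=1196 A_ack=200 B_seq=200 B_ack=1000
After event 3: A_seq=1196 A_ack=200 B_seq=200 B_ack=1196
After event 4: A_seq=1372 A_ack=200 B_seq=200 B_ack=1372

1372 200 200 1372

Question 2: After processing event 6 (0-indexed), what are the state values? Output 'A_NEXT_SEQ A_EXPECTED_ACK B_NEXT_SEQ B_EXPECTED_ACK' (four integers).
After event 0: A_seq=1000 A_ack=200 B_seq=200 B_ack=1000
After event 1: A_seq=1075 A_ack=200 B_seq=200 B_ack=1000
After event 2: A_seq=1196 A_ack=200 B_seq=200 B_ack=1000
After event 3: A_seq=1196 A_ack=200 B_seq=200 B_ack=1196
After event 4: A_seq=1372 A_ack=200 B_seq=200 B_ack=1372
After event 5: A_seq=1468 A_ack=200 B_seq=200 B_ack=1468
After event 6: A_seq=1618 A_ack=200 B_seq=200 B_ack=1618

1618 200 200 1618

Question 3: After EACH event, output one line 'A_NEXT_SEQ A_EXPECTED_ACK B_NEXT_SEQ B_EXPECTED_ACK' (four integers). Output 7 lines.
1000 200 200 1000
1075 200 200 1000
1196 200 200 1000
1196 200 200 1196
1372 200 200 1372
1468 200 200 1468
1618 200 200 1618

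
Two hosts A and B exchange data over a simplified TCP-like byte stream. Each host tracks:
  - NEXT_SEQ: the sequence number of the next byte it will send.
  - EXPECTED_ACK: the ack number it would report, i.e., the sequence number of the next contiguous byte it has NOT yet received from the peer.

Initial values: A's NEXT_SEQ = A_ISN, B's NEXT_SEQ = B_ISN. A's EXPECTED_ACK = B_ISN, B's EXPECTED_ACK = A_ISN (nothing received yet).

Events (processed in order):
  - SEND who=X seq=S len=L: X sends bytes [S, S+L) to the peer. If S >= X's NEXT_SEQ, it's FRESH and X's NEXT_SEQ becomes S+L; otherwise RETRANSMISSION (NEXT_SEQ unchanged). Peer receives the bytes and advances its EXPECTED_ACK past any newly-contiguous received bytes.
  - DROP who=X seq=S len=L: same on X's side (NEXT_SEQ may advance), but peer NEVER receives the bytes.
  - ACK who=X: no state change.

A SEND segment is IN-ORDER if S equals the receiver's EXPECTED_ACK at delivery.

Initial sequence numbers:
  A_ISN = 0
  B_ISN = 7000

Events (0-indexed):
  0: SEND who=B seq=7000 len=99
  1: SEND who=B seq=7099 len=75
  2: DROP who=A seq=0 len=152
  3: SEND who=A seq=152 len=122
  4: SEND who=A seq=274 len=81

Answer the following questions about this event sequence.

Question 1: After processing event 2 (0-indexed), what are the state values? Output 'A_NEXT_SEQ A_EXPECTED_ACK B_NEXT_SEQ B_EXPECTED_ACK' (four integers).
After event 0: A_seq=0 A_ack=7099 B_seq=7099 B_ack=0
After event 1: A_seq=0 A_ack=7174 B_seq=7174 B_ack=0
After event 2: A_seq=152 A_ack=7174 B_seq=7174 B_ack=0

152 7174 7174 0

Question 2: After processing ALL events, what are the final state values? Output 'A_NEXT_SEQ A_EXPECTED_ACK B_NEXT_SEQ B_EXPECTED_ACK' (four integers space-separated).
Answer: 355 7174 7174 0

Derivation:
After event 0: A_seq=0 A_ack=7099 B_seq=7099 B_ack=0
After event 1: A_seq=0 A_ack=7174 B_seq=7174 B_ack=0
After event 2: A_seq=152 A_ack=7174 B_seq=7174 B_ack=0
After event 3: A_seq=274 A_ack=7174 B_seq=7174 B_ack=0
After event 4: A_seq=355 A_ack=7174 B_seq=7174 B_ack=0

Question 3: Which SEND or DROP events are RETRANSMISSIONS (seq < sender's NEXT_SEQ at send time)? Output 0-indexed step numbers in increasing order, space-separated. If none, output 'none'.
Answer: none

Derivation:
Step 0: SEND seq=7000 -> fresh
Step 1: SEND seq=7099 -> fresh
Step 2: DROP seq=0 -> fresh
Step 3: SEND seq=152 -> fresh
Step 4: SEND seq=274 -> fresh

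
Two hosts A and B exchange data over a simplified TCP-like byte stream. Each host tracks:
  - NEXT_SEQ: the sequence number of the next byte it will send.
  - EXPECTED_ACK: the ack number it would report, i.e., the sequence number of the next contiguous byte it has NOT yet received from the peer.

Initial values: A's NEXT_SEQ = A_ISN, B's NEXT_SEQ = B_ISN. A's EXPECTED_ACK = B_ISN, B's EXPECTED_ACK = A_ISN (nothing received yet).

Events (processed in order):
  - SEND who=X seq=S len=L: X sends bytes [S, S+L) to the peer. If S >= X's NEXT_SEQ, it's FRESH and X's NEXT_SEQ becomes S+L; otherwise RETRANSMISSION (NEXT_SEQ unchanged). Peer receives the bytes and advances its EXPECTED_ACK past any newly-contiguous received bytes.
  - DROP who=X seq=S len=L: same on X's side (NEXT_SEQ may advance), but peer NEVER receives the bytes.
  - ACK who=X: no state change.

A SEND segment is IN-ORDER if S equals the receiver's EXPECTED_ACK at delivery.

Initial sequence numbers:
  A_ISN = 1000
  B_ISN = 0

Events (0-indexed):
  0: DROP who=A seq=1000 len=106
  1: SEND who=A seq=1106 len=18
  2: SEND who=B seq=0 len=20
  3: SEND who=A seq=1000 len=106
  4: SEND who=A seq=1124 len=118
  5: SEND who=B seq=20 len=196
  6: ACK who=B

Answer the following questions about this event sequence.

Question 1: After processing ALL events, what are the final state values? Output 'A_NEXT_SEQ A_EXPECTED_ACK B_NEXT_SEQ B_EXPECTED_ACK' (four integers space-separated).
After event 0: A_seq=1106 A_ack=0 B_seq=0 B_ack=1000
After event 1: A_seq=1124 A_ack=0 B_seq=0 B_ack=1000
After event 2: A_seq=1124 A_ack=20 B_seq=20 B_ack=1000
After event 3: A_seq=1124 A_ack=20 B_seq=20 B_ack=1124
After event 4: A_seq=1242 A_ack=20 B_seq=20 B_ack=1242
After event 5: A_seq=1242 A_ack=216 B_seq=216 B_ack=1242
After event 6: A_seq=1242 A_ack=216 B_seq=216 B_ack=1242

Answer: 1242 216 216 1242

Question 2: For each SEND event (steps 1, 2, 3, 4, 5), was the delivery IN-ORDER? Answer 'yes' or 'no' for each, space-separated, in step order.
Answer: no yes yes yes yes

Derivation:
Step 1: SEND seq=1106 -> out-of-order
Step 2: SEND seq=0 -> in-order
Step 3: SEND seq=1000 -> in-order
Step 4: SEND seq=1124 -> in-order
Step 5: SEND seq=20 -> in-order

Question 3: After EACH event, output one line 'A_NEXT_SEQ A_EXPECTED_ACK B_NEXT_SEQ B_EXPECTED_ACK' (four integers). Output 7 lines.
1106 0 0 1000
1124 0 0 1000
1124 20 20 1000
1124 20 20 1124
1242 20 20 1242
1242 216 216 1242
1242 216 216 1242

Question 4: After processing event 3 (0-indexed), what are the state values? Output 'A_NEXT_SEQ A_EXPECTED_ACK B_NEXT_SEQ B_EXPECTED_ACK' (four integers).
After event 0: A_seq=1106 A_ack=0 B_seq=0 B_ack=1000
After event 1: A_seq=1124 A_ack=0 B_seq=0 B_ack=1000
After event 2: A_seq=1124 A_ack=20 B_seq=20 B_ack=1000
After event 3: A_seq=1124 A_ack=20 B_seq=20 B_ack=1124

1124 20 20 1124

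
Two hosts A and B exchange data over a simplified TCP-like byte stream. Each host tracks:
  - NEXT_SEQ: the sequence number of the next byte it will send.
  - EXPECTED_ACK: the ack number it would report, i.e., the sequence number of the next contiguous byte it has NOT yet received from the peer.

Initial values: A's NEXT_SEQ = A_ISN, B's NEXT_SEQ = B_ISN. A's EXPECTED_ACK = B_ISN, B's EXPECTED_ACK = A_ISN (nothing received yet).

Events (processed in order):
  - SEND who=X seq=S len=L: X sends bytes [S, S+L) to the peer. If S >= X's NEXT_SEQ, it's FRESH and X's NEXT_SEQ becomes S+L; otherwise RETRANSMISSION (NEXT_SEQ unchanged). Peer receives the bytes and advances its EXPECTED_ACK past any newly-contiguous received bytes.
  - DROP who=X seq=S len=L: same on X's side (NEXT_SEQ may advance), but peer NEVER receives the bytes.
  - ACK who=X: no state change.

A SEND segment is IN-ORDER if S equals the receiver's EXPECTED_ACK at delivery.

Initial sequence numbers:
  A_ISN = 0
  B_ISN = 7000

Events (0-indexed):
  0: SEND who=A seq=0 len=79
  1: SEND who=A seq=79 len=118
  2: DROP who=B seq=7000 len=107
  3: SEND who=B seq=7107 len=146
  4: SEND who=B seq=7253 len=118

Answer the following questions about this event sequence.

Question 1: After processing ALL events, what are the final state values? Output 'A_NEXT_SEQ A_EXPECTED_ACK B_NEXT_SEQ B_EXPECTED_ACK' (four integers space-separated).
After event 0: A_seq=79 A_ack=7000 B_seq=7000 B_ack=79
After event 1: A_seq=197 A_ack=7000 B_seq=7000 B_ack=197
After event 2: A_seq=197 A_ack=7000 B_seq=7107 B_ack=197
After event 3: A_seq=197 A_ack=7000 B_seq=7253 B_ack=197
After event 4: A_seq=197 A_ack=7000 B_seq=7371 B_ack=197

Answer: 197 7000 7371 197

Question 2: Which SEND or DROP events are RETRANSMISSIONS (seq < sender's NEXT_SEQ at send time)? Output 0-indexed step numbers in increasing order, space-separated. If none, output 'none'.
Step 0: SEND seq=0 -> fresh
Step 1: SEND seq=79 -> fresh
Step 2: DROP seq=7000 -> fresh
Step 3: SEND seq=7107 -> fresh
Step 4: SEND seq=7253 -> fresh

Answer: none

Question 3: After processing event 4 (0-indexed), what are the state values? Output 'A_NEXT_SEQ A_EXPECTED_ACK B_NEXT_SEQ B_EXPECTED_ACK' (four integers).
After event 0: A_seq=79 A_ack=7000 B_seq=7000 B_ack=79
After event 1: A_seq=197 A_ack=7000 B_seq=7000 B_ack=197
After event 2: A_seq=197 A_ack=7000 B_seq=7107 B_ack=197
After event 3: A_seq=197 A_ack=7000 B_seq=7253 B_ack=197
After event 4: A_seq=197 A_ack=7000 B_seq=7371 B_ack=197

197 7000 7371 197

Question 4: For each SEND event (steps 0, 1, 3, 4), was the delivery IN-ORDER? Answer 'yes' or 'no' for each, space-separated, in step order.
Step 0: SEND seq=0 -> in-order
Step 1: SEND seq=79 -> in-order
Step 3: SEND seq=7107 -> out-of-order
Step 4: SEND seq=7253 -> out-of-order

Answer: yes yes no no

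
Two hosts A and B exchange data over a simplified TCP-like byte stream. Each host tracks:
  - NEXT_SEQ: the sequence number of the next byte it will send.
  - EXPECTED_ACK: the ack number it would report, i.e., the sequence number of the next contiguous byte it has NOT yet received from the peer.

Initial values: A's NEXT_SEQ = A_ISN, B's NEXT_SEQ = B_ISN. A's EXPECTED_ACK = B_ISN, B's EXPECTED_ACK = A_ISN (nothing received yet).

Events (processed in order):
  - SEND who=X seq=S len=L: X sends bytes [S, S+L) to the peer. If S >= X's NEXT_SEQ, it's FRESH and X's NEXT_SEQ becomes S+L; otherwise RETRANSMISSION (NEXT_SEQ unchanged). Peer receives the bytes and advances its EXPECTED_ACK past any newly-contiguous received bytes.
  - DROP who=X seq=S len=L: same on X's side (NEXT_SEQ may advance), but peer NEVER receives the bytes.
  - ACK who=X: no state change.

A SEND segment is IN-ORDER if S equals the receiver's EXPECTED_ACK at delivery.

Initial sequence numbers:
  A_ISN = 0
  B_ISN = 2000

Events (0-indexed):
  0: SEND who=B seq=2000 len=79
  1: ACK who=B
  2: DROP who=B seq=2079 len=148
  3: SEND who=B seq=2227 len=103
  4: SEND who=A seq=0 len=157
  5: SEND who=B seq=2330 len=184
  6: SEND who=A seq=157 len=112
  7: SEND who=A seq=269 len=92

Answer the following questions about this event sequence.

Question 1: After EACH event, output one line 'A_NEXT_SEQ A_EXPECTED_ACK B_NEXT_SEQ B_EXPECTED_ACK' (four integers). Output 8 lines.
0 2079 2079 0
0 2079 2079 0
0 2079 2227 0
0 2079 2330 0
157 2079 2330 157
157 2079 2514 157
269 2079 2514 269
361 2079 2514 361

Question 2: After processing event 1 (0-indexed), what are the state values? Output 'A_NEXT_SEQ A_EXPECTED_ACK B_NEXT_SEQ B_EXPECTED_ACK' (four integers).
After event 0: A_seq=0 A_ack=2079 B_seq=2079 B_ack=0
After event 1: A_seq=0 A_ack=2079 B_seq=2079 B_ack=0

0 2079 2079 0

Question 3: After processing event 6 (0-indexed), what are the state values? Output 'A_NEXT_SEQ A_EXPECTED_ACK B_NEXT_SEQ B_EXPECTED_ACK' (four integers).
After event 0: A_seq=0 A_ack=2079 B_seq=2079 B_ack=0
After event 1: A_seq=0 A_ack=2079 B_seq=2079 B_ack=0
After event 2: A_seq=0 A_ack=2079 B_seq=2227 B_ack=0
After event 3: A_seq=0 A_ack=2079 B_seq=2330 B_ack=0
After event 4: A_seq=157 A_ack=2079 B_seq=2330 B_ack=157
After event 5: A_seq=157 A_ack=2079 B_seq=2514 B_ack=157
After event 6: A_seq=269 A_ack=2079 B_seq=2514 B_ack=269

269 2079 2514 269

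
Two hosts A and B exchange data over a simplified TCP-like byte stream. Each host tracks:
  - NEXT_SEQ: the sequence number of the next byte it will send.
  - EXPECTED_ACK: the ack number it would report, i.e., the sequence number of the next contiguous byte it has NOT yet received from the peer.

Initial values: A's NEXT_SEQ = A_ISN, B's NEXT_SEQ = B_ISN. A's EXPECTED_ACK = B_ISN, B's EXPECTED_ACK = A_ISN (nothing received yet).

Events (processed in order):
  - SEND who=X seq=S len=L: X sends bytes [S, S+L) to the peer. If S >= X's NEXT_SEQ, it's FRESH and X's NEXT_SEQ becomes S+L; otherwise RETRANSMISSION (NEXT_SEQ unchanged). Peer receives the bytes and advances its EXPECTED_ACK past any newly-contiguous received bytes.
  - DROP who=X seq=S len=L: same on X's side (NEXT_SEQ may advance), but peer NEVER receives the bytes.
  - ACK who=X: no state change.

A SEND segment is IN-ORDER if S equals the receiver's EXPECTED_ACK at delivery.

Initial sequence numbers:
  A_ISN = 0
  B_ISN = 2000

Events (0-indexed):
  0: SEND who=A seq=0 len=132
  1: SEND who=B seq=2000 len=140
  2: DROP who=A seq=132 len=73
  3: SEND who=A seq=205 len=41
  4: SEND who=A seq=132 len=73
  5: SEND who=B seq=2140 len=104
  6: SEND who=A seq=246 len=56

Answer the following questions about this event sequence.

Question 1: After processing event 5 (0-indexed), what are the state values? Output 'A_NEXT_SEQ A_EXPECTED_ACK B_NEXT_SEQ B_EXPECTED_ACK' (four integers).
After event 0: A_seq=132 A_ack=2000 B_seq=2000 B_ack=132
After event 1: A_seq=132 A_ack=2140 B_seq=2140 B_ack=132
After event 2: A_seq=205 A_ack=2140 B_seq=2140 B_ack=132
After event 3: A_seq=246 A_ack=2140 B_seq=2140 B_ack=132
After event 4: A_seq=246 A_ack=2140 B_seq=2140 B_ack=246
After event 5: A_seq=246 A_ack=2244 B_seq=2244 B_ack=246

246 2244 2244 246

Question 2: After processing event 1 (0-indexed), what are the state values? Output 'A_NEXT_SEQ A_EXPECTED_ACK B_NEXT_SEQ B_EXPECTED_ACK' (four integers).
After event 0: A_seq=132 A_ack=2000 B_seq=2000 B_ack=132
After event 1: A_seq=132 A_ack=2140 B_seq=2140 B_ack=132

132 2140 2140 132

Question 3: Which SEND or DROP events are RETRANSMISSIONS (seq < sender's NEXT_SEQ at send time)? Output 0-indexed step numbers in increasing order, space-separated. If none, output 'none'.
Answer: 4

Derivation:
Step 0: SEND seq=0 -> fresh
Step 1: SEND seq=2000 -> fresh
Step 2: DROP seq=132 -> fresh
Step 3: SEND seq=205 -> fresh
Step 4: SEND seq=132 -> retransmit
Step 5: SEND seq=2140 -> fresh
Step 6: SEND seq=246 -> fresh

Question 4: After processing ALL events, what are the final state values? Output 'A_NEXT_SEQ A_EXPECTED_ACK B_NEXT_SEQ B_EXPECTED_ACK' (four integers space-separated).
After event 0: A_seq=132 A_ack=2000 B_seq=2000 B_ack=132
After event 1: A_seq=132 A_ack=2140 B_seq=2140 B_ack=132
After event 2: A_seq=205 A_ack=2140 B_seq=2140 B_ack=132
After event 3: A_seq=246 A_ack=2140 B_seq=2140 B_ack=132
After event 4: A_seq=246 A_ack=2140 B_seq=2140 B_ack=246
After event 5: A_seq=246 A_ack=2244 B_seq=2244 B_ack=246
After event 6: A_seq=302 A_ack=2244 B_seq=2244 B_ack=302

Answer: 302 2244 2244 302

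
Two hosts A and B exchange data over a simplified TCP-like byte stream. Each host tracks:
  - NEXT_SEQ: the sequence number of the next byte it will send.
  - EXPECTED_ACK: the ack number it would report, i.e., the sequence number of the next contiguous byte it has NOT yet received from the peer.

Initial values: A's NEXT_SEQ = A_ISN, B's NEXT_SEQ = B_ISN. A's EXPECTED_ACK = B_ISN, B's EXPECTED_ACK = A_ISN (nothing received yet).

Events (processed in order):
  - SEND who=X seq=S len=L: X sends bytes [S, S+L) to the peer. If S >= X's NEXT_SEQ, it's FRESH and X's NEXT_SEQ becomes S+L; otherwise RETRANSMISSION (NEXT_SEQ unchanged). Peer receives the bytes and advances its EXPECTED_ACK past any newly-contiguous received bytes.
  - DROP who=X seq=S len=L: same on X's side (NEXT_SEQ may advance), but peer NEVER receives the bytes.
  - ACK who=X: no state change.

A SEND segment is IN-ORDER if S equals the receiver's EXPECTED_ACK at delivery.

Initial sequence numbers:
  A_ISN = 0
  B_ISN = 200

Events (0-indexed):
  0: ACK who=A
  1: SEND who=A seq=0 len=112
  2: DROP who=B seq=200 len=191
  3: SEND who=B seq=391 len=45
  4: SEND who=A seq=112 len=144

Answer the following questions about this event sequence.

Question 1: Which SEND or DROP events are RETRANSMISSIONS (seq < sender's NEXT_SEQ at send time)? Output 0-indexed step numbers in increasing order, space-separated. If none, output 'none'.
Step 1: SEND seq=0 -> fresh
Step 2: DROP seq=200 -> fresh
Step 3: SEND seq=391 -> fresh
Step 4: SEND seq=112 -> fresh

Answer: none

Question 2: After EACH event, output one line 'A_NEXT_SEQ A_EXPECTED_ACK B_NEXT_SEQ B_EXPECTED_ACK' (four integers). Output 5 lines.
0 200 200 0
112 200 200 112
112 200 391 112
112 200 436 112
256 200 436 256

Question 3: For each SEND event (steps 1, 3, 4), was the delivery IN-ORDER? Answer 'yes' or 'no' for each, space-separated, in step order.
Answer: yes no yes

Derivation:
Step 1: SEND seq=0 -> in-order
Step 3: SEND seq=391 -> out-of-order
Step 4: SEND seq=112 -> in-order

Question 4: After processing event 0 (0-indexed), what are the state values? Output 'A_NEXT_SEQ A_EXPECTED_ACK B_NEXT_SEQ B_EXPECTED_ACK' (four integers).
After event 0: A_seq=0 A_ack=200 B_seq=200 B_ack=0

0 200 200 0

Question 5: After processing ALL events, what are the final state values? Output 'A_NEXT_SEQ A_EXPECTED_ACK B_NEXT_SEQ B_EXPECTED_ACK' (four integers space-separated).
After event 0: A_seq=0 A_ack=200 B_seq=200 B_ack=0
After event 1: A_seq=112 A_ack=200 B_seq=200 B_ack=112
After event 2: A_seq=112 A_ack=200 B_seq=391 B_ack=112
After event 3: A_seq=112 A_ack=200 B_seq=436 B_ack=112
After event 4: A_seq=256 A_ack=200 B_seq=436 B_ack=256

Answer: 256 200 436 256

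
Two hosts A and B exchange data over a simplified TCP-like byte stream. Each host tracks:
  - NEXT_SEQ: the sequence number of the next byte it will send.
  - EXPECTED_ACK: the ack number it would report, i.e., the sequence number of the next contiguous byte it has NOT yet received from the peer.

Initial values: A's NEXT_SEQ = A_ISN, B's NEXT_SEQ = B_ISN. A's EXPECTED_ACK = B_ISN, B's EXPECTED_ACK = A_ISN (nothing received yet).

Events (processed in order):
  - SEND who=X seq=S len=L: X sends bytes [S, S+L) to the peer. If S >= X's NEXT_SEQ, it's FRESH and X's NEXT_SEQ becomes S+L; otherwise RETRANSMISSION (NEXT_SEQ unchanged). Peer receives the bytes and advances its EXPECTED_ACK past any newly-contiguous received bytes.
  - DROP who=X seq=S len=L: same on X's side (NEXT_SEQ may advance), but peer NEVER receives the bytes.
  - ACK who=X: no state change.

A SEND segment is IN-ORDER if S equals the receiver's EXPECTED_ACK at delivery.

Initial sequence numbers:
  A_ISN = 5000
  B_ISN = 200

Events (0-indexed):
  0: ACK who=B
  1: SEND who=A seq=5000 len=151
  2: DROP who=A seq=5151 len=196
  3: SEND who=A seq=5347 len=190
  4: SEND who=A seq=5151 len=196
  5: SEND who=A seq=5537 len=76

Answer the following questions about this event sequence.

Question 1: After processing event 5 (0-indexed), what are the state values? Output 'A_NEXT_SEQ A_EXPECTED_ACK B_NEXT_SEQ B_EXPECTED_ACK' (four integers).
After event 0: A_seq=5000 A_ack=200 B_seq=200 B_ack=5000
After event 1: A_seq=5151 A_ack=200 B_seq=200 B_ack=5151
After event 2: A_seq=5347 A_ack=200 B_seq=200 B_ack=5151
After event 3: A_seq=5537 A_ack=200 B_seq=200 B_ack=5151
After event 4: A_seq=5537 A_ack=200 B_seq=200 B_ack=5537
After event 5: A_seq=5613 A_ack=200 B_seq=200 B_ack=5613

5613 200 200 5613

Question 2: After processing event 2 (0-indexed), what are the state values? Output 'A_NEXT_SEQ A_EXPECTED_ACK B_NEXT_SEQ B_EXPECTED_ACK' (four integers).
After event 0: A_seq=5000 A_ack=200 B_seq=200 B_ack=5000
After event 1: A_seq=5151 A_ack=200 B_seq=200 B_ack=5151
After event 2: A_seq=5347 A_ack=200 B_seq=200 B_ack=5151

5347 200 200 5151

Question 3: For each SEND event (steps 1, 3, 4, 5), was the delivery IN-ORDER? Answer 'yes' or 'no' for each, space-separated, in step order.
Answer: yes no yes yes

Derivation:
Step 1: SEND seq=5000 -> in-order
Step 3: SEND seq=5347 -> out-of-order
Step 4: SEND seq=5151 -> in-order
Step 5: SEND seq=5537 -> in-order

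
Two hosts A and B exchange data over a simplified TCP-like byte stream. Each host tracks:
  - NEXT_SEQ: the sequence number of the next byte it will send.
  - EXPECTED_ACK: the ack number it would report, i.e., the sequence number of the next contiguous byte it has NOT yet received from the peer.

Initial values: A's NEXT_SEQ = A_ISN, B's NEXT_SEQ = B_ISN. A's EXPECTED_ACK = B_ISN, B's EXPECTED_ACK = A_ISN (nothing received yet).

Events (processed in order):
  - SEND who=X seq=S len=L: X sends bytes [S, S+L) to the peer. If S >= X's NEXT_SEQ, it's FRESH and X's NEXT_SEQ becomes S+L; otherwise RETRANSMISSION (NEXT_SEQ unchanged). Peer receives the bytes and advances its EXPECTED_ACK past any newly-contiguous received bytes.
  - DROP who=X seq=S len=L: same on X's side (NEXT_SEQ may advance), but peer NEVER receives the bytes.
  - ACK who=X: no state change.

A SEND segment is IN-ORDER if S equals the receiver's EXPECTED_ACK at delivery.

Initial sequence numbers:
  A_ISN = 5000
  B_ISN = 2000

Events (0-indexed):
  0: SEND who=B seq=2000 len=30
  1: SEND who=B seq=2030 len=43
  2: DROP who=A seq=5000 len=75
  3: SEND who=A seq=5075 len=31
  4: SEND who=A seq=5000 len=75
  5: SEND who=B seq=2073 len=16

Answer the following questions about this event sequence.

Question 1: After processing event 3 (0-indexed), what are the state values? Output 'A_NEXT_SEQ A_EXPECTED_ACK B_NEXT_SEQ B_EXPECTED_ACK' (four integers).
After event 0: A_seq=5000 A_ack=2030 B_seq=2030 B_ack=5000
After event 1: A_seq=5000 A_ack=2073 B_seq=2073 B_ack=5000
After event 2: A_seq=5075 A_ack=2073 B_seq=2073 B_ack=5000
After event 3: A_seq=5106 A_ack=2073 B_seq=2073 B_ack=5000

5106 2073 2073 5000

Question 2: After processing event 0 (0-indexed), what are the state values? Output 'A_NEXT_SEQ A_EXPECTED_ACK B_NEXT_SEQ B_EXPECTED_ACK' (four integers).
After event 0: A_seq=5000 A_ack=2030 B_seq=2030 B_ack=5000

5000 2030 2030 5000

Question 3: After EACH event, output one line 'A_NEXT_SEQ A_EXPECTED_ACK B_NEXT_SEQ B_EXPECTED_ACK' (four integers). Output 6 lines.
5000 2030 2030 5000
5000 2073 2073 5000
5075 2073 2073 5000
5106 2073 2073 5000
5106 2073 2073 5106
5106 2089 2089 5106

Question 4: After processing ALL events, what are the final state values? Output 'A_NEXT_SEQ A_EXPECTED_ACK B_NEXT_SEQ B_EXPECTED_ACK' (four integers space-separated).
Answer: 5106 2089 2089 5106

Derivation:
After event 0: A_seq=5000 A_ack=2030 B_seq=2030 B_ack=5000
After event 1: A_seq=5000 A_ack=2073 B_seq=2073 B_ack=5000
After event 2: A_seq=5075 A_ack=2073 B_seq=2073 B_ack=5000
After event 3: A_seq=5106 A_ack=2073 B_seq=2073 B_ack=5000
After event 4: A_seq=5106 A_ack=2073 B_seq=2073 B_ack=5106
After event 5: A_seq=5106 A_ack=2089 B_seq=2089 B_ack=5106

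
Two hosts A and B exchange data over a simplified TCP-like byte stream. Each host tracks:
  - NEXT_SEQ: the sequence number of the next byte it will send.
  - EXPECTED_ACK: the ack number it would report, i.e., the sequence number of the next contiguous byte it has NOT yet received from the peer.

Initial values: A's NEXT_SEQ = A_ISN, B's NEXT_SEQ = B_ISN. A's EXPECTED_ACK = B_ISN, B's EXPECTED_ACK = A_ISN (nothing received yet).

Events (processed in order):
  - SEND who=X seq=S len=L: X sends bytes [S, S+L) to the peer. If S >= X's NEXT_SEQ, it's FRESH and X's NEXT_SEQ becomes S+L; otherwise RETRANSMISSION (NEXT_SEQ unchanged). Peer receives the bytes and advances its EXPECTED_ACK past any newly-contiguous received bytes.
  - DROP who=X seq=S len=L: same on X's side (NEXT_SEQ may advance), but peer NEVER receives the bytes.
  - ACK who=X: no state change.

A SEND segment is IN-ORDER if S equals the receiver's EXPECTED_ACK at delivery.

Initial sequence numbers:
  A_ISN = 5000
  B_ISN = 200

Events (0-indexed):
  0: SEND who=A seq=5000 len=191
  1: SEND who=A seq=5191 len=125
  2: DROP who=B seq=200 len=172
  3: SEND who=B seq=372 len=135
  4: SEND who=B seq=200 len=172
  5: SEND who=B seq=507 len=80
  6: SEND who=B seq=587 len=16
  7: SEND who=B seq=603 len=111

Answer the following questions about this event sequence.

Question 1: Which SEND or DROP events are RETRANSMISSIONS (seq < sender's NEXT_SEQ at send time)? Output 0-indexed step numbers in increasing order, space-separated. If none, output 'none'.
Step 0: SEND seq=5000 -> fresh
Step 1: SEND seq=5191 -> fresh
Step 2: DROP seq=200 -> fresh
Step 3: SEND seq=372 -> fresh
Step 4: SEND seq=200 -> retransmit
Step 5: SEND seq=507 -> fresh
Step 6: SEND seq=587 -> fresh
Step 7: SEND seq=603 -> fresh

Answer: 4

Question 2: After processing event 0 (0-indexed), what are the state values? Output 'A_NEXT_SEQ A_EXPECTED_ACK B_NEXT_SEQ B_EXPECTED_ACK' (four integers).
After event 0: A_seq=5191 A_ack=200 B_seq=200 B_ack=5191

5191 200 200 5191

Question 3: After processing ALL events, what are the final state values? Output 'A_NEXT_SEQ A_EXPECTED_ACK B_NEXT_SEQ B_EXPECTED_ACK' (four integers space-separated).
Answer: 5316 714 714 5316

Derivation:
After event 0: A_seq=5191 A_ack=200 B_seq=200 B_ack=5191
After event 1: A_seq=5316 A_ack=200 B_seq=200 B_ack=5316
After event 2: A_seq=5316 A_ack=200 B_seq=372 B_ack=5316
After event 3: A_seq=5316 A_ack=200 B_seq=507 B_ack=5316
After event 4: A_seq=5316 A_ack=507 B_seq=507 B_ack=5316
After event 5: A_seq=5316 A_ack=587 B_seq=587 B_ack=5316
After event 6: A_seq=5316 A_ack=603 B_seq=603 B_ack=5316
After event 7: A_seq=5316 A_ack=714 B_seq=714 B_ack=5316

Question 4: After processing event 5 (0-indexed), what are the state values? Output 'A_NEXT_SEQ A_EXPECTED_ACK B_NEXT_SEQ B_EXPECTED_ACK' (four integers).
After event 0: A_seq=5191 A_ack=200 B_seq=200 B_ack=5191
After event 1: A_seq=5316 A_ack=200 B_seq=200 B_ack=5316
After event 2: A_seq=5316 A_ack=200 B_seq=372 B_ack=5316
After event 3: A_seq=5316 A_ack=200 B_seq=507 B_ack=5316
After event 4: A_seq=5316 A_ack=507 B_seq=507 B_ack=5316
After event 5: A_seq=5316 A_ack=587 B_seq=587 B_ack=5316

5316 587 587 5316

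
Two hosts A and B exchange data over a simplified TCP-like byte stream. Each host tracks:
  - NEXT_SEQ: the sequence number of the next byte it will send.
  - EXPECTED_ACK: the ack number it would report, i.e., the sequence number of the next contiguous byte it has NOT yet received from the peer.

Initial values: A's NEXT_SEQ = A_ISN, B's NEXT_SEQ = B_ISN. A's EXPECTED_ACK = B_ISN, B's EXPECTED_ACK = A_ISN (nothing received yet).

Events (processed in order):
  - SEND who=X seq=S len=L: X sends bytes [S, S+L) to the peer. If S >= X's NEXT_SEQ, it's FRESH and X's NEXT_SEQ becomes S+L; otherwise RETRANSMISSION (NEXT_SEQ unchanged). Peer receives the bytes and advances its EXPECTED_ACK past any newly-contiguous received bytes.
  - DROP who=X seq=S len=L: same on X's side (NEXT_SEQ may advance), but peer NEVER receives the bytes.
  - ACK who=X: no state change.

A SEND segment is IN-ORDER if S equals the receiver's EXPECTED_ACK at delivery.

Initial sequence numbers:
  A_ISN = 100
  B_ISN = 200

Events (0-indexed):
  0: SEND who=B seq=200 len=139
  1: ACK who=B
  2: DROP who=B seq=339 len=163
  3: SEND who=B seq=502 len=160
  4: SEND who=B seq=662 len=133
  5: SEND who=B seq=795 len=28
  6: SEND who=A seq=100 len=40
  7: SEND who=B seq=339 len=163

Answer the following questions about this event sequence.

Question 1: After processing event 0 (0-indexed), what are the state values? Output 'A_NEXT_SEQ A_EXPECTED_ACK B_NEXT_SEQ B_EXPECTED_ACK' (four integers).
After event 0: A_seq=100 A_ack=339 B_seq=339 B_ack=100

100 339 339 100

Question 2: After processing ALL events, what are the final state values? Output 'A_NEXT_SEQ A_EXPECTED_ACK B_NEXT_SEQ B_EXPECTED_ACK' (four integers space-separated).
Answer: 140 823 823 140

Derivation:
After event 0: A_seq=100 A_ack=339 B_seq=339 B_ack=100
After event 1: A_seq=100 A_ack=339 B_seq=339 B_ack=100
After event 2: A_seq=100 A_ack=339 B_seq=502 B_ack=100
After event 3: A_seq=100 A_ack=339 B_seq=662 B_ack=100
After event 4: A_seq=100 A_ack=339 B_seq=795 B_ack=100
After event 5: A_seq=100 A_ack=339 B_seq=823 B_ack=100
After event 6: A_seq=140 A_ack=339 B_seq=823 B_ack=140
After event 7: A_seq=140 A_ack=823 B_seq=823 B_ack=140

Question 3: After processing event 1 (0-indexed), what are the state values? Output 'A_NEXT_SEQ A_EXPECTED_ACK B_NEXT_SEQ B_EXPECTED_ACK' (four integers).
After event 0: A_seq=100 A_ack=339 B_seq=339 B_ack=100
After event 1: A_seq=100 A_ack=339 B_seq=339 B_ack=100

100 339 339 100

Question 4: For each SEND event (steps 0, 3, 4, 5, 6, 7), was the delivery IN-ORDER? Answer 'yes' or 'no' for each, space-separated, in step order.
Answer: yes no no no yes yes

Derivation:
Step 0: SEND seq=200 -> in-order
Step 3: SEND seq=502 -> out-of-order
Step 4: SEND seq=662 -> out-of-order
Step 5: SEND seq=795 -> out-of-order
Step 6: SEND seq=100 -> in-order
Step 7: SEND seq=339 -> in-order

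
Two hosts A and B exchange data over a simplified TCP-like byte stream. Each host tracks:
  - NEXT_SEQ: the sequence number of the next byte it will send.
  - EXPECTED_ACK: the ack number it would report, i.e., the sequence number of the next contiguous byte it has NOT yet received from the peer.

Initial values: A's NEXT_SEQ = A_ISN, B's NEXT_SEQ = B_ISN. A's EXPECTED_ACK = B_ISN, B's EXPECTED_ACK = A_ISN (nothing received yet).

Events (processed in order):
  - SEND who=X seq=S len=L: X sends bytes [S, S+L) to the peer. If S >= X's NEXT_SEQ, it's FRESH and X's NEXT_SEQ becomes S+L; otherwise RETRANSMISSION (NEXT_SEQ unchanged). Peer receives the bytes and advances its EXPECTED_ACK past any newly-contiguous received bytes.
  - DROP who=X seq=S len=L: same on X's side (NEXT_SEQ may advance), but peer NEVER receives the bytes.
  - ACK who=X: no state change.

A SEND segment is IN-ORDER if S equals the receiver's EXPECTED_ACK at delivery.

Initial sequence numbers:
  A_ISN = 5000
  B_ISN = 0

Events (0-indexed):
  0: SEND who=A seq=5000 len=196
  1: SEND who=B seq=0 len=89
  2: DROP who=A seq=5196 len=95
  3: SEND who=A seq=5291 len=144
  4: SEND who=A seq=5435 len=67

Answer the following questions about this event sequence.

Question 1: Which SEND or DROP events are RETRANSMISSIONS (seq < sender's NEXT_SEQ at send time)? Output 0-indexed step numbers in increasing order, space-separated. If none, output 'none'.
Answer: none

Derivation:
Step 0: SEND seq=5000 -> fresh
Step 1: SEND seq=0 -> fresh
Step 2: DROP seq=5196 -> fresh
Step 3: SEND seq=5291 -> fresh
Step 4: SEND seq=5435 -> fresh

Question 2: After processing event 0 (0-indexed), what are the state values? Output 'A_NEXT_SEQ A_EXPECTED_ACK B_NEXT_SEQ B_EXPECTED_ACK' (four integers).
After event 0: A_seq=5196 A_ack=0 B_seq=0 B_ack=5196

5196 0 0 5196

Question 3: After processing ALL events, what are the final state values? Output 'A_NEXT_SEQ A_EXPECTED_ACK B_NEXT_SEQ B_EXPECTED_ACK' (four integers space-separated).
Answer: 5502 89 89 5196

Derivation:
After event 0: A_seq=5196 A_ack=0 B_seq=0 B_ack=5196
After event 1: A_seq=5196 A_ack=89 B_seq=89 B_ack=5196
After event 2: A_seq=5291 A_ack=89 B_seq=89 B_ack=5196
After event 3: A_seq=5435 A_ack=89 B_seq=89 B_ack=5196
After event 4: A_seq=5502 A_ack=89 B_seq=89 B_ack=5196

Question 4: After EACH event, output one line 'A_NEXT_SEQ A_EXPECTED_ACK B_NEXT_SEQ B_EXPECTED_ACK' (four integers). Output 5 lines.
5196 0 0 5196
5196 89 89 5196
5291 89 89 5196
5435 89 89 5196
5502 89 89 5196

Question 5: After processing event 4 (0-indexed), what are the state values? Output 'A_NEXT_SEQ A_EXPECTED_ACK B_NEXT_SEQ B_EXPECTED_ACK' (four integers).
After event 0: A_seq=5196 A_ack=0 B_seq=0 B_ack=5196
After event 1: A_seq=5196 A_ack=89 B_seq=89 B_ack=5196
After event 2: A_seq=5291 A_ack=89 B_seq=89 B_ack=5196
After event 3: A_seq=5435 A_ack=89 B_seq=89 B_ack=5196
After event 4: A_seq=5502 A_ack=89 B_seq=89 B_ack=5196

5502 89 89 5196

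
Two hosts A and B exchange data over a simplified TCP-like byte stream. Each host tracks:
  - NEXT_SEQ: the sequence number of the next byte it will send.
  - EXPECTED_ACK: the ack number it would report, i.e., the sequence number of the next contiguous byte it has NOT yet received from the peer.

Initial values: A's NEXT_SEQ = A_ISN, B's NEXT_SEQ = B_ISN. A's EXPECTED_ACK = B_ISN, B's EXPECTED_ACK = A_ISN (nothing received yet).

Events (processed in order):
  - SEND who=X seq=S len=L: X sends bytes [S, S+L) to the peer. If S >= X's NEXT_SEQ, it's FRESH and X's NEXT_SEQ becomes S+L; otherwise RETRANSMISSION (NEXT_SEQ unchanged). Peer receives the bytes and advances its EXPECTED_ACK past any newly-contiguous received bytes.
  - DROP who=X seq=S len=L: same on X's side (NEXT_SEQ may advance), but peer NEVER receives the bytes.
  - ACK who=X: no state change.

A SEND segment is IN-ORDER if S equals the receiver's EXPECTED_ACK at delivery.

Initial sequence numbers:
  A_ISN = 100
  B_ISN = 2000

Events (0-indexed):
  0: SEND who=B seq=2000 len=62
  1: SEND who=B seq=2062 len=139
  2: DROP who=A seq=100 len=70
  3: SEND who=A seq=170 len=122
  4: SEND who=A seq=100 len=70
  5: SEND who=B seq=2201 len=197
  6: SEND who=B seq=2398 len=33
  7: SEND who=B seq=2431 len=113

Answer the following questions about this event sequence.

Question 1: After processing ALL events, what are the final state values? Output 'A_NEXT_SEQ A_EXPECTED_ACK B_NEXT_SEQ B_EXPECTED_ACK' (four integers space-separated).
After event 0: A_seq=100 A_ack=2062 B_seq=2062 B_ack=100
After event 1: A_seq=100 A_ack=2201 B_seq=2201 B_ack=100
After event 2: A_seq=170 A_ack=2201 B_seq=2201 B_ack=100
After event 3: A_seq=292 A_ack=2201 B_seq=2201 B_ack=100
After event 4: A_seq=292 A_ack=2201 B_seq=2201 B_ack=292
After event 5: A_seq=292 A_ack=2398 B_seq=2398 B_ack=292
After event 6: A_seq=292 A_ack=2431 B_seq=2431 B_ack=292
After event 7: A_seq=292 A_ack=2544 B_seq=2544 B_ack=292

Answer: 292 2544 2544 292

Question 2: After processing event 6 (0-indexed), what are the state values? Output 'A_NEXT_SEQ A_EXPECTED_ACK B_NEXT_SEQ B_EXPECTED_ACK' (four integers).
After event 0: A_seq=100 A_ack=2062 B_seq=2062 B_ack=100
After event 1: A_seq=100 A_ack=2201 B_seq=2201 B_ack=100
After event 2: A_seq=170 A_ack=2201 B_seq=2201 B_ack=100
After event 3: A_seq=292 A_ack=2201 B_seq=2201 B_ack=100
After event 4: A_seq=292 A_ack=2201 B_seq=2201 B_ack=292
After event 5: A_seq=292 A_ack=2398 B_seq=2398 B_ack=292
After event 6: A_seq=292 A_ack=2431 B_seq=2431 B_ack=292

292 2431 2431 292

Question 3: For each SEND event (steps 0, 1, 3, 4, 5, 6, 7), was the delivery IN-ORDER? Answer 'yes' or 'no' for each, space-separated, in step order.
Step 0: SEND seq=2000 -> in-order
Step 1: SEND seq=2062 -> in-order
Step 3: SEND seq=170 -> out-of-order
Step 4: SEND seq=100 -> in-order
Step 5: SEND seq=2201 -> in-order
Step 6: SEND seq=2398 -> in-order
Step 7: SEND seq=2431 -> in-order

Answer: yes yes no yes yes yes yes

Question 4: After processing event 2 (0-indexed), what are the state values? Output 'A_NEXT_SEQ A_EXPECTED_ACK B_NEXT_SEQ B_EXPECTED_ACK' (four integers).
After event 0: A_seq=100 A_ack=2062 B_seq=2062 B_ack=100
After event 1: A_seq=100 A_ack=2201 B_seq=2201 B_ack=100
After event 2: A_seq=170 A_ack=2201 B_seq=2201 B_ack=100

170 2201 2201 100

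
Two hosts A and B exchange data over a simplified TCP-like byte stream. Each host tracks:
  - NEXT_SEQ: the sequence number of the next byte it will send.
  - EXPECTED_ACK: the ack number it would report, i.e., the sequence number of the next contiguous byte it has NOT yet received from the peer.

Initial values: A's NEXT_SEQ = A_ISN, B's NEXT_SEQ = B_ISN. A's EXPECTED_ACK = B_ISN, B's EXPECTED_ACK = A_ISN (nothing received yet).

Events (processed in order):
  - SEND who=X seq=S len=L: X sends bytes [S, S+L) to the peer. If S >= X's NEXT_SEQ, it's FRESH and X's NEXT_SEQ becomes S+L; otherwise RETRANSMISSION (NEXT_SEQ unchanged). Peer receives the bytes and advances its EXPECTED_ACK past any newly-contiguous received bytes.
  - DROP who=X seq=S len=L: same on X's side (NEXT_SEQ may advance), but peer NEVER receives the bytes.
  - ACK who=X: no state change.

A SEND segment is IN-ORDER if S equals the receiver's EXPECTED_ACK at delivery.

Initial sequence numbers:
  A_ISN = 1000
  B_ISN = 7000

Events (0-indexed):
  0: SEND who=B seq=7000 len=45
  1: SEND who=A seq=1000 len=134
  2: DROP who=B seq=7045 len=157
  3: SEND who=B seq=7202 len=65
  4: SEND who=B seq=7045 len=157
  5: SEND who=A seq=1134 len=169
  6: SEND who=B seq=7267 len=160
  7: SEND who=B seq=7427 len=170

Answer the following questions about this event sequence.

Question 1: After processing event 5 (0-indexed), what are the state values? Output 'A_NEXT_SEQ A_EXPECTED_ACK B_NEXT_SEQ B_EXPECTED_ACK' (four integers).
After event 0: A_seq=1000 A_ack=7045 B_seq=7045 B_ack=1000
After event 1: A_seq=1134 A_ack=7045 B_seq=7045 B_ack=1134
After event 2: A_seq=1134 A_ack=7045 B_seq=7202 B_ack=1134
After event 3: A_seq=1134 A_ack=7045 B_seq=7267 B_ack=1134
After event 4: A_seq=1134 A_ack=7267 B_seq=7267 B_ack=1134
After event 5: A_seq=1303 A_ack=7267 B_seq=7267 B_ack=1303

1303 7267 7267 1303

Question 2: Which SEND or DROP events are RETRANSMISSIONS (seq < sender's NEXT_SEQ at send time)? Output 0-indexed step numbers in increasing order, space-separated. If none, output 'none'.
Answer: 4

Derivation:
Step 0: SEND seq=7000 -> fresh
Step 1: SEND seq=1000 -> fresh
Step 2: DROP seq=7045 -> fresh
Step 3: SEND seq=7202 -> fresh
Step 4: SEND seq=7045 -> retransmit
Step 5: SEND seq=1134 -> fresh
Step 6: SEND seq=7267 -> fresh
Step 7: SEND seq=7427 -> fresh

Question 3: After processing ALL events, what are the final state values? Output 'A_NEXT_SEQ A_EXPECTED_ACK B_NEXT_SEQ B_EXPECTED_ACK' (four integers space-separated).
After event 0: A_seq=1000 A_ack=7045 B_seq=7045 B_ack=1000
After event 1: A_seq=1134 A_ack=7045 B_seq=7045 B_ack=1134
After event 2: A_seq=1134 A_ack=7045 B_seq=7202 B_ack=1134
After event 3: A_seq=1134 A_ack=7045 B_seq=7267 B_ack=1134
After event 4: A_seq=1134 A_ack=7267 B_seq=7267 B_ack=1134
After event 5: A_seq=1303 A_ack=7267 B_seq=7267 B_ack=1303
After event 6: A_seq=1303 A_ack=7427 B_seq=7427 B_ack=1303
After event 7: A_seq=1303 A_ack=7597 B_seq=7597 B_ack=1303

Answer: 1303 7597 7597 1303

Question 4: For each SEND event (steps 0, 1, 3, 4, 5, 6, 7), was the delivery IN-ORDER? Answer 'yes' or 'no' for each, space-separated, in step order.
Step 0: SEND seq=7000 -> in-order
Step 1: SEND seq=1000 -> in-order
Step 3: SEND seq=7202 -> out-of-order
Step 4: SEND seq=7045 -> in-order
Step 5: SEND seq=1134 -> in-order
Step 6: SEND seq=7267 -> in-order
Step 7: SEND seq=7427 -> in-order

Answer: yes yes no yes yes yes yes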